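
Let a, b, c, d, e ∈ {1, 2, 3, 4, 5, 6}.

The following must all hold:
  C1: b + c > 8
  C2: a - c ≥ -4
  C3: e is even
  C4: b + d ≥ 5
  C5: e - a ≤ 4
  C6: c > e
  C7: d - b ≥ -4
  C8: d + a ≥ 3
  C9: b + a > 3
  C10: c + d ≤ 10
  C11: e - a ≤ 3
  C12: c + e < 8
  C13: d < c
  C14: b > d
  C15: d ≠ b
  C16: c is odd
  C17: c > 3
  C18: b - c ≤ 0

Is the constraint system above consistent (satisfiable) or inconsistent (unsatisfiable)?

Satisfiable

Take a = 1, b = 5, c = 5, d = 3, e = 2. Then constraint 1: b + c = 10; constraint 2: a - c = -4; constraint 4: b + d = 8, and every other listed constraint is also met.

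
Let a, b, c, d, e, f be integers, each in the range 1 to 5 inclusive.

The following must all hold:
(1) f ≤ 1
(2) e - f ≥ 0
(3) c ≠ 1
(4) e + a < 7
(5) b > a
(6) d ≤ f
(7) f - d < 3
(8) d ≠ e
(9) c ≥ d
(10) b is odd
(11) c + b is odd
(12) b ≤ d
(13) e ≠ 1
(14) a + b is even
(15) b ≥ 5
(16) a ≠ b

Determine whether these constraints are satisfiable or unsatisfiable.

From constraints 12 and 15: d ≥ b and b ≥ 5, so d ≥ 5. From constraints 1 and 6: d ≤ f and f ≤ 1, so d ≤ 1. But 1 < 5, so no value of d works.

Unsatisfiable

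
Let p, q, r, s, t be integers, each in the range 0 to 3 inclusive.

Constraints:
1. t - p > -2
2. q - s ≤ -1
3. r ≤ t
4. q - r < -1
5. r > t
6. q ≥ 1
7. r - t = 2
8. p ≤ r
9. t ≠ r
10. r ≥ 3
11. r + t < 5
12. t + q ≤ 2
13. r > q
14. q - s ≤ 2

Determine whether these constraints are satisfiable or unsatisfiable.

From constraints 3 and 10: t ≥ r ≥ 3. From constraint 6: q ≥ 1. Hence t + q ≥ 4. But constraint 12 requires t + q ≤ 2, and 2 < 4. Contradiction.

Unsatisfiable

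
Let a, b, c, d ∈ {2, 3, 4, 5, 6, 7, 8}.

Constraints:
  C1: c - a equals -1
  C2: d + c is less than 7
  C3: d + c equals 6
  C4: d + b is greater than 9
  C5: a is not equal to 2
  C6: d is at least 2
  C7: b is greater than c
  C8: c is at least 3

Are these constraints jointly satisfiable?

Satisfiable

One satisfying assignment is a = 4, b = 8, c = 3, d = 3.
For the less obvious constraints — constraint 1: c - a = -1; constraint 2: d + c = 6 — and the others hold by inspection.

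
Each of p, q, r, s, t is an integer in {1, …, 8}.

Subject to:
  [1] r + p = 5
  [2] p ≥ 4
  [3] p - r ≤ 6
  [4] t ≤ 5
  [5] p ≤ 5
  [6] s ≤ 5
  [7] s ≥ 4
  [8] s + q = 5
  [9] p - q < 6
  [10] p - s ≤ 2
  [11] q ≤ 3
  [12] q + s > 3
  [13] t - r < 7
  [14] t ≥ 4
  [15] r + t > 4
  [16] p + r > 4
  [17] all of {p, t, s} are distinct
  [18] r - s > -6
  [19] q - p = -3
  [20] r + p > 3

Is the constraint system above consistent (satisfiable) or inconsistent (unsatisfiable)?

Unsatisfiable

Constraints 2, 4, 5, 6, 7, and 14 confine each of p, t, s to the 2 values {4, 5}.
Constraint 17 requires all 3 of them to be distinct, but only 2 values are available — impossible by the pigeonhole principle.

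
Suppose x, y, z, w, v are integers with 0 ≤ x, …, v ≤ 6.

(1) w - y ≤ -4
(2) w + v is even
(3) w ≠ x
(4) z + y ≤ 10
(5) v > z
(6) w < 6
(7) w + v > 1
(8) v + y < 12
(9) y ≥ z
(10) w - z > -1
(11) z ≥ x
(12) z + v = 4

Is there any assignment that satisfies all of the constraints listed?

Satisfiable

The assignment x = 0, y = 6, z = 1, w = 1, v = 3 works:
  constraint 1 holds since w - y = -5.
  constraint 4 holds since z + y = 7.
The rest check out directly.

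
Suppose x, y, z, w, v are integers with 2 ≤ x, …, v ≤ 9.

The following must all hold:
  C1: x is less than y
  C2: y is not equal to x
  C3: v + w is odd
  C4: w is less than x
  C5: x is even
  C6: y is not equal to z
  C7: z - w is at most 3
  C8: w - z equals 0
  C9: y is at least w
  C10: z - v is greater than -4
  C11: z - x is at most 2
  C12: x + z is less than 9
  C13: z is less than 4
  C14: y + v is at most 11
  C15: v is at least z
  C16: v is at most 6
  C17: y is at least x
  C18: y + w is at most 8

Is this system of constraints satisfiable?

Satisfiable

The assignment x = 4, y = 5, z = 3, w = 3, v = 4 works:
  constraint 7 holds since z - w = 0.
  constraint 8 holds since w - z = 0.
  constraint 10 holds since z - v = -1.
The rest check out directly.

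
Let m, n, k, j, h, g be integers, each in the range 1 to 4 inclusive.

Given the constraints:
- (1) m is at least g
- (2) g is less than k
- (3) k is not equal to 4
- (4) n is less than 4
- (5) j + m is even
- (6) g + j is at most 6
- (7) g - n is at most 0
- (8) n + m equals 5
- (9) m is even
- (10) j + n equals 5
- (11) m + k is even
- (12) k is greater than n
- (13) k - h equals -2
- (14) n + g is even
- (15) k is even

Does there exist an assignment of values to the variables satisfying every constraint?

One satisfying assignment is m = 4, n = 1, k = 2, j = 4, h = 4, g = 1.
For the less obvious constraints — constraint 6: g + j = 5; constraint 7: g - n = 0 — and the others hold by inspection.

Satisfiable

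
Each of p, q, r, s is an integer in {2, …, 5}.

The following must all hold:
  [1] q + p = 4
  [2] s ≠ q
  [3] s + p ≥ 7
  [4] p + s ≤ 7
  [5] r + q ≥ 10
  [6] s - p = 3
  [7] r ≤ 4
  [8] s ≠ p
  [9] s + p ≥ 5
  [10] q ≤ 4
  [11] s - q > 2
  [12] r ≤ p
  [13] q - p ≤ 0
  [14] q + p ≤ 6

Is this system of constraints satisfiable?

Unsatisfiable

From constraint 7: r ≤ 4. From constraint 10: q ≤ 4. Hence r + q ≤ 8. But constraint 5 requires r + q ≥ 10, and 10 > 8. Contradiction.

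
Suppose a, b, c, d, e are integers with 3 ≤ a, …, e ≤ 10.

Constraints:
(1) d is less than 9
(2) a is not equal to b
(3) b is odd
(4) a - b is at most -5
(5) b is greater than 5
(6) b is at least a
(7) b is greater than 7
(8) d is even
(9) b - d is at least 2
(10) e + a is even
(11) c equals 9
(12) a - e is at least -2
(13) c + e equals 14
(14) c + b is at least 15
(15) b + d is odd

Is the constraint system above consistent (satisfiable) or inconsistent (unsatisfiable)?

Satisfiable

Take a = 3, b = 9, c = 9, d = 6, e = 5. Then constraint 4: a - b = -6; constraint 9: b - d = 3, and every other listed constraint is also met.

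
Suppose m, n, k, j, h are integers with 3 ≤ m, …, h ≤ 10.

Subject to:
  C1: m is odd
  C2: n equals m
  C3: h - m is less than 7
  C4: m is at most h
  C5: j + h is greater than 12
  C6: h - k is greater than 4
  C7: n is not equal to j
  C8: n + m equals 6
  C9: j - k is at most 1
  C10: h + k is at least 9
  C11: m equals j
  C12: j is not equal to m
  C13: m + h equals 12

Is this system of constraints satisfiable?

From constraints 2 and 11, n = m = j, so n = j. But constraint 7 says n ≠ j. Contradiction.

Unsatisfiable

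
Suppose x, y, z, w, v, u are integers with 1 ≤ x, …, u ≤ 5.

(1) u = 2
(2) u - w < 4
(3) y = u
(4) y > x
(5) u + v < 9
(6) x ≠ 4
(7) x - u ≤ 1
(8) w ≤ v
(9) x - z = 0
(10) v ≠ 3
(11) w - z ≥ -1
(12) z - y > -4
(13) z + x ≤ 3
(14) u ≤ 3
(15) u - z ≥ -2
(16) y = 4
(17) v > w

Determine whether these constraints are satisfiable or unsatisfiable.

Unsatisfiable

Constraint 16 fixes y = 4 and constraint 1 fixes u = 2, but constraint 3 requires y = u. Since 4 ≠ 2, contradiction.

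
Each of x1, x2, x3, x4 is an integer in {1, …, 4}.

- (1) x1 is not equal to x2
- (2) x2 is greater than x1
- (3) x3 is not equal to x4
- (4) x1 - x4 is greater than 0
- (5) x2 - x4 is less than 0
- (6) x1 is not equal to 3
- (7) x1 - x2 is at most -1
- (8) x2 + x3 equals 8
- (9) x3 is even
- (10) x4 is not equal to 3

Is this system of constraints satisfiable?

Constraints 2, 4, and 5 give x1 < x2, x2 < x4, x4 < x1. Chaining: x1 < x2 < x4 < x1, which forces x1 < x1 — impossible.

Unsatisfiable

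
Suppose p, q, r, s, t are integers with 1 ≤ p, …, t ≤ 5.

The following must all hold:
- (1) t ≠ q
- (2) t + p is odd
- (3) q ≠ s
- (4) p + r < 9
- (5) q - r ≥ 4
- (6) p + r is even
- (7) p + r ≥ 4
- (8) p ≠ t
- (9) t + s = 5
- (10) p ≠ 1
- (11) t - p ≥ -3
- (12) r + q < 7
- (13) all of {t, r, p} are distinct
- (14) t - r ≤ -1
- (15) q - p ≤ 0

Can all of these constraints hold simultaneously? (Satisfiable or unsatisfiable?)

Unsatisfiable

Constraints 5, 11, 14, and 15 give r − t ≥ 1, t − p ≥ -3, p − q ≥ 0, q − r ≥ 4.
Adding all 4 inequalities: the left sides telescope to 0, and the right sides sum to 1 + (-3) + 0 + 4 = 2. So 0 ≥ 2, which is false.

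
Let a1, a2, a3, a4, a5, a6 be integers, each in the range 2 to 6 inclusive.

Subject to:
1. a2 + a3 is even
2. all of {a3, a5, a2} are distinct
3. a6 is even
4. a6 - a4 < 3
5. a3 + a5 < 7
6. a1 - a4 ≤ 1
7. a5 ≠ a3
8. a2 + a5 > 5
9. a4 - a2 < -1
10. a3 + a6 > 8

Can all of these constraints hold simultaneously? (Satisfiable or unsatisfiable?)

One satisfying assignment is a1 = 2, a2 = 6, a3 = 4, a4 = 4, a5 = 2, a6 = 6.
For the less obvious constraints — constraint 4: a6 - a4 = 2; constraint 5: a3 + a5 = 6; constraint 6: a1 - a4 = -2 — and the others hold by inspection.

Satisfiable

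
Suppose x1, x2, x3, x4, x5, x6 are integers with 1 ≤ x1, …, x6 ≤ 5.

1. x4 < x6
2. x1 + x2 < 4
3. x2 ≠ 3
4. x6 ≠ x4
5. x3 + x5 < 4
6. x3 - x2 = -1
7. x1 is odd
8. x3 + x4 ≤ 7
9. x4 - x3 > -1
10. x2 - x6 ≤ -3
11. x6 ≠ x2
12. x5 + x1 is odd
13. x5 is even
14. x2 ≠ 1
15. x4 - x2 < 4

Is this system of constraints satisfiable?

Satisfiable

One satisfying assignment is x1 = 1, x2 = 2, x3 = 1, x4 = 3, x5 = 2, x6 = 5.
For the less obvious constraints — constraint 2: x1 + x2 = 3; constraint 5: x3 + x5 = 3; constraint 6: x3 - x2 = -1 — and the others hold by inspection.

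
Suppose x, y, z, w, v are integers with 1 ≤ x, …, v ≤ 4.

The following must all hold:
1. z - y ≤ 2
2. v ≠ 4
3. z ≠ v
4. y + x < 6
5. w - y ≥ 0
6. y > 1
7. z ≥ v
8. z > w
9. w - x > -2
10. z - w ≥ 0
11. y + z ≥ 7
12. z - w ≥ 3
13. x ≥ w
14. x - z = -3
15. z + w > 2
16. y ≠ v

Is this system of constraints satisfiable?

Unsatisfiable

Constraints 1, 5, and 12 give w − y ≥ 0, y − z ≥ -2, z − w ≥ 3.
Adding all 3 inequalities: the left sides telescope to 0, and the right sides sum to 0 + (-2) + 3 = 1. So 0 ≥ 1, which is false.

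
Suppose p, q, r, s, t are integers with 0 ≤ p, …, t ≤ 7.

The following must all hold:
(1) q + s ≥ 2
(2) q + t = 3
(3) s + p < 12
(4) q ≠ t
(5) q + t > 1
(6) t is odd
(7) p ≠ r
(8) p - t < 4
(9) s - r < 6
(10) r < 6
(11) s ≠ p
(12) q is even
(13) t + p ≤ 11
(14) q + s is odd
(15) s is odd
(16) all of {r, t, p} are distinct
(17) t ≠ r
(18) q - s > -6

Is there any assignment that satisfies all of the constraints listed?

The assignment p = 6, q = 0, r = 0, s = 3, t = 3 works:
  constraint 1 holds since q + s = 3.
  constraint 2 holds since q + t = 3.
  constraint 3 holds since s + p = 9.
The rest check out directly.

Satisfiable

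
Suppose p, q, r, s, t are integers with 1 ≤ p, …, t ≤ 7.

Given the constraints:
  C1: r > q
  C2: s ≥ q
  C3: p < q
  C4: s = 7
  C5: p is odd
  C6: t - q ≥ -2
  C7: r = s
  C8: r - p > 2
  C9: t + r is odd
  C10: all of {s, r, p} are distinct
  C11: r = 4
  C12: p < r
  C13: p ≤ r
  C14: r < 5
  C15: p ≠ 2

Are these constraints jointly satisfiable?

Constraint 11 fixes r = 4 and constraint 4 fixes s = 7, but constraint 7 requires r = s. Since 4 ≠ 7, contradiction.

Unsatisfiable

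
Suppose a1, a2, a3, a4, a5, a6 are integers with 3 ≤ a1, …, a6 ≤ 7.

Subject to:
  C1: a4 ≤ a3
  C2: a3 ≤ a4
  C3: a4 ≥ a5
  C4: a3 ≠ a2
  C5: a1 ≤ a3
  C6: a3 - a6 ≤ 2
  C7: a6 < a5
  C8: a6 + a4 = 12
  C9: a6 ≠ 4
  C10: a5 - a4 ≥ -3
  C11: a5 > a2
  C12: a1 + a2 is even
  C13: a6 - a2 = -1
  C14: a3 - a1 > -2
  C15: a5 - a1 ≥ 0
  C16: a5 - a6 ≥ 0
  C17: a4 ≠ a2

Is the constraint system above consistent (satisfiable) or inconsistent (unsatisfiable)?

Satisfiable

The assignment a1 = 6, a2 = 6, a3 = 7, a4 = 7, a5 = 7, a6 = 5 works:
  constraint 6 holds since a3 - a6 = 2.
  constraint 8 holds since a6 + a4 = 12.
The rest check out directly.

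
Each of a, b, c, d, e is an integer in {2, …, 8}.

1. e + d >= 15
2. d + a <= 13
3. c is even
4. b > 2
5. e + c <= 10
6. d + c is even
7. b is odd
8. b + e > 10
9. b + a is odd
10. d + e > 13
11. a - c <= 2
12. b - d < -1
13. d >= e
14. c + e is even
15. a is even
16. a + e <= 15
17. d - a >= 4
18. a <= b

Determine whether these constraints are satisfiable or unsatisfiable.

One satisfying assignment is a = 4, b = 5, c = 2, d = 8, e = 8.
For the less obvious constraints — constraint 1: e + d = 16; constraint 2: d + a = 12; constraint 5: e + c = 10 — and the others hold by inspection.

Satisfiable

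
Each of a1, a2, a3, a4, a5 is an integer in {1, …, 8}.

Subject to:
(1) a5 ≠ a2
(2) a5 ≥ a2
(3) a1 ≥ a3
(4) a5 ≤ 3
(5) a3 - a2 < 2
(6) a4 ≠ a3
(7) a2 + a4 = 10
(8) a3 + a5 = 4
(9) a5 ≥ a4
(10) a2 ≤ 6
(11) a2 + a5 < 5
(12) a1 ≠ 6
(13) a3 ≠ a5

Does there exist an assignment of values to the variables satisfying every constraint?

From constraint 10: a2 ≤ 6. From constraints 4 and 9: a4 ≤ a5 ≤ 3. Hence a2 + a4 ≤ 9. But constraint 7 requires a2 + a4 = 10, and 10 > 9. Contradiction.

Unsatisfiable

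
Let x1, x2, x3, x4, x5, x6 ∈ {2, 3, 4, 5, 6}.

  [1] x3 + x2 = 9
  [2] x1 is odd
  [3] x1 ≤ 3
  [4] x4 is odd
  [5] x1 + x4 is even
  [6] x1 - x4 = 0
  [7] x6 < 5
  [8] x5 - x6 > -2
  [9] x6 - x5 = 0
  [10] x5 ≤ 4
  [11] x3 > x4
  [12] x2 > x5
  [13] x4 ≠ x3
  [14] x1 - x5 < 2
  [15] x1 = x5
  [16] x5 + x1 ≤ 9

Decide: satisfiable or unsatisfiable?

Satisfiable

Try x1 = 3, x2 = 4, x3 = 5, x4 = 3, x5 = 3, x6 = 3.
Check constraint 1: x3 + x2 = 9; constraint 6: x1 - x4 = 0; constraint 8: x5 - x6 = 0. The remaining constraints are straightforward to verify.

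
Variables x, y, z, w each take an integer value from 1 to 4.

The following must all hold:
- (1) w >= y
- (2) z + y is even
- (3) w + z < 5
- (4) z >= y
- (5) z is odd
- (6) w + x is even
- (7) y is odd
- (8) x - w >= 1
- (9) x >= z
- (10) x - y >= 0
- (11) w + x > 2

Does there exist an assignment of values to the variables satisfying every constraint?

Satisfiable

Take x = 3, y = 1, z = 1, w = 1. Then constraint 3: w + z = 2; constraint 8: x - w = 2, and every other listed constraint is also met.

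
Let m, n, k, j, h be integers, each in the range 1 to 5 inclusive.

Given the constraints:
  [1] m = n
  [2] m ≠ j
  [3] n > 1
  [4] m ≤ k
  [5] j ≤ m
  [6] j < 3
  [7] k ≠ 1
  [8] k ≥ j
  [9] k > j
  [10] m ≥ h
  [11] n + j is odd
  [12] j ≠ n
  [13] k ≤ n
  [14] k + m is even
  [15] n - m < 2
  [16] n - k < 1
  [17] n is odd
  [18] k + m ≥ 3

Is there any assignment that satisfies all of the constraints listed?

Try m = 3, n = 3, k = 3, j = 2, h = 1.
Check constraint 15: n - m = 0; constraint 16: n - k = 0. The remaining constraints are straightforward to verify.

Satisfiable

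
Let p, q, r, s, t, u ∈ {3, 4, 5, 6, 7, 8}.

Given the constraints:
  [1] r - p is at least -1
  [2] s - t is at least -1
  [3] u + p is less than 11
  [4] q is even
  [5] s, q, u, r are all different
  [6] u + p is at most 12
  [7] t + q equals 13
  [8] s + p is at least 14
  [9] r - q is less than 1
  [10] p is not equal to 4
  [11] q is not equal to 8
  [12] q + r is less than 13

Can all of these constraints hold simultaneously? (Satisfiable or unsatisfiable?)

Take p = 6, q = 6, r = 5, s = 8, t = 7, u = 3. Then constraint 1: r - p = -1; constraint 2: s - t = 1, and every other listed constraint is also met.

Satisfiable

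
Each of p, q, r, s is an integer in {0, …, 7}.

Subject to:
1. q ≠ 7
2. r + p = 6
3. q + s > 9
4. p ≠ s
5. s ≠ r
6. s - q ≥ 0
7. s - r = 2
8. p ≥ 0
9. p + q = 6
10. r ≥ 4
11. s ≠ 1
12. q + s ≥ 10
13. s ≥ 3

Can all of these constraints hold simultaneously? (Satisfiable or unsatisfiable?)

Satisfiable

Take p = 1, q = 5, r = 5, s = 7. Then constraint 2: r + p = 6; constraint 3: q + s = 12; constraint 6: s - q = 2, and every other listed constraint is also met.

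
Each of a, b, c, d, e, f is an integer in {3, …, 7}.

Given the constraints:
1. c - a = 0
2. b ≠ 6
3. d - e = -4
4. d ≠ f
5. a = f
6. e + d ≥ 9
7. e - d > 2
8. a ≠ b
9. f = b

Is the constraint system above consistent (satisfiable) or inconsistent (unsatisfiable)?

Unsatisfiable

From constraints 5 and 9, a = f = b, so a = b. But constraint 8 says a ≠ b. Contradiction.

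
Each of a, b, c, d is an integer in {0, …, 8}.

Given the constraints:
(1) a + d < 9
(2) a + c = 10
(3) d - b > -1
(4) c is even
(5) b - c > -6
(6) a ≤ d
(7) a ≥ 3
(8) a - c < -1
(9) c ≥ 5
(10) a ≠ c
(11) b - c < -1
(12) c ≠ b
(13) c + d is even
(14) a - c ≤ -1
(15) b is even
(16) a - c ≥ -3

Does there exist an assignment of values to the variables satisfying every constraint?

Satisfiable

One satisfying assignment is a = 4, b = 2, c = 6, d = 4.
For the less obvious constraints — constraint 1: a + d = 8; constraint 2: a + c = 10 — and the others hold by inspection.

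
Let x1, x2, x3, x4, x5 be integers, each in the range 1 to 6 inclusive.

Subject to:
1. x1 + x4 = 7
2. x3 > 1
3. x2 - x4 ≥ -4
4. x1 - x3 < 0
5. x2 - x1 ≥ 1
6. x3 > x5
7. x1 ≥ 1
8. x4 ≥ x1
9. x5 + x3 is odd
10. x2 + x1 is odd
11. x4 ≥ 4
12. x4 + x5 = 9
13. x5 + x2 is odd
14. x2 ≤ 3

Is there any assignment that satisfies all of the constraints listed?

Satisfiable

Try x1 = 2, x2 = 3, x3 = 5, x4 = 5, x5 = 4.
Check constraint 1: x1 + x4 = 7; constraint 3: x2 - x4 = -2; constraint 4: x1 - x3 = -3. The remaining constraints are straightforward to verify.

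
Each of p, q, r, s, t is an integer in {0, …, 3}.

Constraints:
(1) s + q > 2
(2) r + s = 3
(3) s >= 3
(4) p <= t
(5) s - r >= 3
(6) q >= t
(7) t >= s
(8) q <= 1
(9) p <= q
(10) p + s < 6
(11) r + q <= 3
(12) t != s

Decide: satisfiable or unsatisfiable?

From constraints 3 and 7: t ≥ s and s ≥ 3, so t ≥ 3. From constraints 6 and 8: t ≤ q and q ≤ 1, so t ≤ 1. But 1 < 3, so no value of t works.

Unsatisfiable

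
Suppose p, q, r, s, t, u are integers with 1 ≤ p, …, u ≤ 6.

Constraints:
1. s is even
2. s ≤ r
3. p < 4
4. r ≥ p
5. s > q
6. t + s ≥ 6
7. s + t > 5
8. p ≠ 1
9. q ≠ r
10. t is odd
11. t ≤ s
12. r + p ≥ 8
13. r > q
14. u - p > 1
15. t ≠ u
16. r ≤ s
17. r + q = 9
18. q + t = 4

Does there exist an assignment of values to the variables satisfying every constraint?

Setting (p, q, r, s, t, u) = (2, 3, 6, 6, 1, 5) satisfies everything: constraint 6: t + s = 7; constraint 7: s + t = 7, and the others follow.

Satisfiable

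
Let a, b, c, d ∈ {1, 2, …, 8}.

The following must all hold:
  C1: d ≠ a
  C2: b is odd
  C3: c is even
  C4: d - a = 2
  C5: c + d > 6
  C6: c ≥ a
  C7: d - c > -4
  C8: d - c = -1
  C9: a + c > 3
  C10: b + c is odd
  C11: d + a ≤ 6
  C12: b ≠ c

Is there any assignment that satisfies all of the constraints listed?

Satisfiable

The assignment a = 1, b = 3, c = 4, d = 3 works:
  constraint 4 holds since d - a = 2.
  constraint 5 holds since c + d = 7.
The rest check out directly.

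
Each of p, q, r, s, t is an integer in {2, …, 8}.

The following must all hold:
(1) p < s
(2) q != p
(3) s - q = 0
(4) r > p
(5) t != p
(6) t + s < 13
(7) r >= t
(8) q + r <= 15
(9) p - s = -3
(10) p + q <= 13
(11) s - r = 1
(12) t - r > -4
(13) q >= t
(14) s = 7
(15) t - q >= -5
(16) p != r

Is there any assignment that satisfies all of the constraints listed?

Satisfiable

Try p = 4, q = 7, r = 6, s = 7, t = 5.
Check constraint 3: s - q = 0; constraint 6: t + s = 12. The remaining constraints are straightforward to verify.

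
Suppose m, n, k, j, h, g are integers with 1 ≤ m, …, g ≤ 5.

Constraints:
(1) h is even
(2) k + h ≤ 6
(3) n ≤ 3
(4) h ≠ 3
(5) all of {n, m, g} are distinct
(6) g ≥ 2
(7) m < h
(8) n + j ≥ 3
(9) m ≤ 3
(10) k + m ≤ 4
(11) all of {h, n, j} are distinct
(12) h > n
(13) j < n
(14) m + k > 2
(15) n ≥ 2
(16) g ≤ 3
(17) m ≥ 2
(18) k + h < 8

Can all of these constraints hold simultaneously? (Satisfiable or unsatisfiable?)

Unsatisfiable

Constraints 3, 6, 9, 15, 16, and 17 confine each of n, m, g to the 2 values {2, 3}.
Constraint 5 requires all 3 of them to be distinct, but only 2 values are available — impossible by the pigeonhole principle.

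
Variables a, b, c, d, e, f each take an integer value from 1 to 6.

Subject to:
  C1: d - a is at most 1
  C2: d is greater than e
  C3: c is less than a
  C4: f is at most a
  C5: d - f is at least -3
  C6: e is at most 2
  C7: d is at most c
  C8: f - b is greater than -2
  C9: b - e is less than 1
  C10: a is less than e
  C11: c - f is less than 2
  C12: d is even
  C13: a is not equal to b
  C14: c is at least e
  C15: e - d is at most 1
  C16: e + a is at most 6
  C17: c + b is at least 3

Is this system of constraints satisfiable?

Unsatisfiable

Constraints 2, 3, 7, and 10 give d ≤ c, c < a, a < e, e < d. Chaining: d ≤ c < a < e < d, which forces d < d — impossible.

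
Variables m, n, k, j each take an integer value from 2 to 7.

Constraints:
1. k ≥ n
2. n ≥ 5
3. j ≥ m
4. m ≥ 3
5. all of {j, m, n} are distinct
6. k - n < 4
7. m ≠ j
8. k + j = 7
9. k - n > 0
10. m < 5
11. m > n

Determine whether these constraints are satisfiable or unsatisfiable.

From constraints 1 and 2: k ≥ n ≥ 5. From constraints 3 and 4: j ≥ m ≥ 3. Hence k + j ≥ 8. But constraint 8 requires k + j = 7, and 7 < 8. Contradiction.

Unsatisfiable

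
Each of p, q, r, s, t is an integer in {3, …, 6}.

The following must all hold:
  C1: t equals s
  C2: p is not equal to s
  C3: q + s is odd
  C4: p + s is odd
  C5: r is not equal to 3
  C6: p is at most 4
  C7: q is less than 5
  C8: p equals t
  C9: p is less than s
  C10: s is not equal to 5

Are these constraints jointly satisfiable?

From constraints 1 and 8, p = t = s, so p = s. But constraint 2 says p ≠ s. Contradiction.

Unsatisfiable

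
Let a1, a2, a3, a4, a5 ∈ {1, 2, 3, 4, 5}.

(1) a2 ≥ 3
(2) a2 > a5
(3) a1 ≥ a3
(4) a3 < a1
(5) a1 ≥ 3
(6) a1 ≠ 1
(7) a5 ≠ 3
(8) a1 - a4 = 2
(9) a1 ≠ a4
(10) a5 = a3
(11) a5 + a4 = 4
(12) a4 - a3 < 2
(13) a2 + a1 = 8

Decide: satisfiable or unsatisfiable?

Satisfiable

One satisfying assignment is a1 = 4, a2 = 4, a3 = 2, a4 = 2, a5 = 2.
For the less obvious constraints — constraint 8: a1 - a4 = 2; constraint 11: a5 + a4 = 4 — and the others hold by inspection.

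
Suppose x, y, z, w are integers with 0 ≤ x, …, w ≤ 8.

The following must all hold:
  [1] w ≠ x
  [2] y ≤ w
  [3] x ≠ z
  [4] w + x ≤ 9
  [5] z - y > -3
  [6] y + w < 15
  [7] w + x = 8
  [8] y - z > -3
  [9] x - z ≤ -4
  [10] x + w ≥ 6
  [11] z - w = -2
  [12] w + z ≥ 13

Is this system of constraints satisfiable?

Satisfiable

Take x = 0, y = 6, z = 6, w = 8. Then constraint 4: w + x = 8; constraint 5: z - y = 0; constraint 6: y + w = 14, and every other listed constraint is also met.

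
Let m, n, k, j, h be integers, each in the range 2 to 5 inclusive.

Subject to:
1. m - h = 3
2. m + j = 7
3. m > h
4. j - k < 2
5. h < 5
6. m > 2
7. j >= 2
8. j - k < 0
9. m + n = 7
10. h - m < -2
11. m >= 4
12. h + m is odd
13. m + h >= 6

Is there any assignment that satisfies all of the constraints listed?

Satisfiable

Try m = 5, n = 2, k = 3, j = 2, h = 2.
Check constraint 1: m - h = 3; constraint 2: m + j = 7; constraint 4: j - k = -1. The remaining constraints are straightforward to verify.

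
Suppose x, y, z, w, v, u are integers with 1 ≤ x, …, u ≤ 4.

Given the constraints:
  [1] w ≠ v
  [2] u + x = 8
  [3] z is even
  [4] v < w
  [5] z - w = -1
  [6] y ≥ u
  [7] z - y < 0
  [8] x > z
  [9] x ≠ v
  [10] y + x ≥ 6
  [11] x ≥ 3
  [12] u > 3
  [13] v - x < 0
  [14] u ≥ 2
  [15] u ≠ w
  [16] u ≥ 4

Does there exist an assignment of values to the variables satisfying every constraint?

Satisfiable

Take x = 4, y = 4, z = 2, w = 3, v = 1, u = 4. Then constraint 2: u + x = 8; constraint 5: z - w = -1; constraint 7: z - y = -2, and every other listed constraint is also met.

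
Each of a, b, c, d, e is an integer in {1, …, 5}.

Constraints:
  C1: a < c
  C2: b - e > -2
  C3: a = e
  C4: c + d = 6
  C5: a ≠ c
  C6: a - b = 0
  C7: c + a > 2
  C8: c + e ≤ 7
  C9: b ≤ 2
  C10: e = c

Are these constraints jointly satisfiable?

From constraints 3 and 10, a = e = c, so a = c. But constraint 5 says a ≠ c. Contradiction.

Unsatisfiable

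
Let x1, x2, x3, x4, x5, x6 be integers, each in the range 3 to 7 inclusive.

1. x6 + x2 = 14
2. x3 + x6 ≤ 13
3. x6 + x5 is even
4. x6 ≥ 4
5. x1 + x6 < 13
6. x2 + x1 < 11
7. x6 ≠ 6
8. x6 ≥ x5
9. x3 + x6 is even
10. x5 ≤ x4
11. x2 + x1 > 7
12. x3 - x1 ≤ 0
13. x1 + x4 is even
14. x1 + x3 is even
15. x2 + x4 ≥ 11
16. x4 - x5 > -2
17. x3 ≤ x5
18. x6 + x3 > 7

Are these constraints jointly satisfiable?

The assignment x1 = 3, x2 = 7, x3 = 3, x4 = 7, x5 = 7, x6 = 7 works:
  constraint 1 holds since x6 + x2 = 14.
  constraint 2 holds since x3 + x6 = 10.
  constraint 5 holds since x1 + x6 = 10.
The rest check out directly.

Satisfiable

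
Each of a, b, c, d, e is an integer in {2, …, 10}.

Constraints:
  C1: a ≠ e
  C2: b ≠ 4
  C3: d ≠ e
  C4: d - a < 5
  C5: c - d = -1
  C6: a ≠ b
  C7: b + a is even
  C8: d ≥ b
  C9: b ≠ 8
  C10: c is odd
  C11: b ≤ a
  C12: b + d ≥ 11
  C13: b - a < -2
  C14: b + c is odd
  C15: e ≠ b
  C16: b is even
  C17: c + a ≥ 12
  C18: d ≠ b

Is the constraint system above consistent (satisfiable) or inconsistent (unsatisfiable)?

Satisfiable

Take a = 6, b = 2, c = 9, d = 10, e = 7. Then constraint 4: d - a = 4; constraint 5: c - d = -1, and every other listed constraint is also met.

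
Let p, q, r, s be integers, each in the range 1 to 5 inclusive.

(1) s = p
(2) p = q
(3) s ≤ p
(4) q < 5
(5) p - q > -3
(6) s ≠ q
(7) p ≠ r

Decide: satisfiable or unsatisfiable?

Unsatisfiable

From constraints 1 and 2, s = p = q, so s = q. But constraint 6 says s ≠ q. Contradiction.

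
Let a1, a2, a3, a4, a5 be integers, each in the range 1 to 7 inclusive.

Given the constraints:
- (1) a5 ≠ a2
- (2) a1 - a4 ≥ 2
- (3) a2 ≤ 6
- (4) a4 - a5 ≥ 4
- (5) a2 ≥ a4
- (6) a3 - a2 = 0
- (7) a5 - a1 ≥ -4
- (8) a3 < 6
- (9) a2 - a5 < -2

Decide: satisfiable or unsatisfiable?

Constraints 2, 4, and 7 give a5 − a1 ≥ -4, a1 − a4 ≥ 2, a4 − a5 ≥ 4.
Adding all 3 inequalities: the left sides telescope to 0, and the right sides sum to (-4) + 2 + 4 = 2. So 0 ≥ 2, which is false.

Unsatisfiable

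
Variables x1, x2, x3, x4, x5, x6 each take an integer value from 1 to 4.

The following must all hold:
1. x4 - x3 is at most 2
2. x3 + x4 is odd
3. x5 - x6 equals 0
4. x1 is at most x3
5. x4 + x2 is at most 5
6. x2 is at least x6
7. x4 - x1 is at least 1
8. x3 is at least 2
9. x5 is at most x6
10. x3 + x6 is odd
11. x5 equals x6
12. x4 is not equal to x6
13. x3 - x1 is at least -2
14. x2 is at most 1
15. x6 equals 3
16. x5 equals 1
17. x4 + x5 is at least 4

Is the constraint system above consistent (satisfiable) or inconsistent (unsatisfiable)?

Constraint 16 fixes x5 = 1 and constraint 15 fixes x6 = 3, but constraint 11 requires x5 = x6. Since 1 ≠ 3, contradiction.

Unsatisfiable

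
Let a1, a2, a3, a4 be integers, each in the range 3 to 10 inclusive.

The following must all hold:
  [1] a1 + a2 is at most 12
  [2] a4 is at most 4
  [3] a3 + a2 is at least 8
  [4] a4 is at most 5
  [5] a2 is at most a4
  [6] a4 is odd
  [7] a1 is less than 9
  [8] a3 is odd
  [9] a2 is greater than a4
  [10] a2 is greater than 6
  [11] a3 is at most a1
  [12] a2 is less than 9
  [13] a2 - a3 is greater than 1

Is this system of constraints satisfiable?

Unsatisfiable

From constraint 10: a2 ≥ 7. From constraints 4 and 5: a2 ≤ a4 and a4 ≤ 5, so a2 ≤ 5. But 5 < 7, so no value of a2 works.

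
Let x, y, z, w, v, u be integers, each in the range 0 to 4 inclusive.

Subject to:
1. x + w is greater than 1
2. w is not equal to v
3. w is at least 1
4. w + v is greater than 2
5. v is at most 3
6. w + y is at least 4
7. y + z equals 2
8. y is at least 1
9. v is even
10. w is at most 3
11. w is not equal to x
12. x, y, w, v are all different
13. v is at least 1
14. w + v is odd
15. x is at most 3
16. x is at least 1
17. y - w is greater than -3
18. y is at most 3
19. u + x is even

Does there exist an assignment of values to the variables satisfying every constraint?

Unsatisfiable

Constraints 3, 5, 8, 10, 13, 15, 16, and 18 confine each of x, y, w, v to the 3 values {1, …, 3}.
Constraint 12 requires all 4 of them to be distinct, but only 3 values are available — impossible by the pigeonhole principle.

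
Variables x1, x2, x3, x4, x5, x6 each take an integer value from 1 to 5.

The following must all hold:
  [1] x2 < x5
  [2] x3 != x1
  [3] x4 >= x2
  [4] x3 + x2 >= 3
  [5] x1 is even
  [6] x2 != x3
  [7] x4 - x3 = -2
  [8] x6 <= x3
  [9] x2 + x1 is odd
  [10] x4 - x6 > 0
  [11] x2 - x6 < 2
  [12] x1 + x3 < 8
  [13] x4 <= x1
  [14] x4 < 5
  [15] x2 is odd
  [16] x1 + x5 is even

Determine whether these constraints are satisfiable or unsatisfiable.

Setting (x1, x2, x3, x4, x5, x6) = (2, 1, 4, 2, 4, 1) satisfies everything: constraint 4: x3 + x2 = 5; constraint 7: x4 - x3 = -2, and the others follow.

Satisfiable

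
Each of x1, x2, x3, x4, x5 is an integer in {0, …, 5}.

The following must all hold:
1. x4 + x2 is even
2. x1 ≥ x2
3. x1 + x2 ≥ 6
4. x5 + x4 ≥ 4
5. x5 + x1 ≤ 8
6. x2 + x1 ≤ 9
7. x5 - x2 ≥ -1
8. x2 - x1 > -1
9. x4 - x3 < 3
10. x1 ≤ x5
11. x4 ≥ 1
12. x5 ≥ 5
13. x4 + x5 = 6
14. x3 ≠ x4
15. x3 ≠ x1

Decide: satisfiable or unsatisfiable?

Setting (x1, x2, x3, x4, x5) = (3, 3, 0, 1, 5) satisfies everything: constraint 3: x1 + x2 = 6; constraint 4: x5 + x4 = 6, and the others follow.

Satisfiable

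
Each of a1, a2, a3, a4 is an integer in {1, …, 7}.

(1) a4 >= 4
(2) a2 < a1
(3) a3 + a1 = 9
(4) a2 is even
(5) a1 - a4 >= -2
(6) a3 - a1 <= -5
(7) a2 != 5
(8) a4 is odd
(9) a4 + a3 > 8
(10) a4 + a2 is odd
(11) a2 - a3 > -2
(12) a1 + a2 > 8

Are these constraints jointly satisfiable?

The assignment a1 = 7, a2 = 2, a3 = 2, a4 = 7 works:
  constraint 3 holds since a3 + a1 = 9.
  constraint 5 holds since a1 - a4 = 0.
  constraint 6 holds since a3 - a1 = -5.
The rest check out directly.

Satisfiable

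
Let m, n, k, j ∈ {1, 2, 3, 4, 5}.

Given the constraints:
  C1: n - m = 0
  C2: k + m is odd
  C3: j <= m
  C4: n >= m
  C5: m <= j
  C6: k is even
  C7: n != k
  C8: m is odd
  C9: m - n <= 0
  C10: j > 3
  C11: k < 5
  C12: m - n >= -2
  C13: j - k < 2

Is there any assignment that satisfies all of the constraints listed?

Satisfiable

Setting (m, n, k, j) = (5, 5, 4, 5) satisfies everything: constraint 1: n - m = 0; constraint 9: m - n = 0; constraint 12: m - n = 0, and the others follow.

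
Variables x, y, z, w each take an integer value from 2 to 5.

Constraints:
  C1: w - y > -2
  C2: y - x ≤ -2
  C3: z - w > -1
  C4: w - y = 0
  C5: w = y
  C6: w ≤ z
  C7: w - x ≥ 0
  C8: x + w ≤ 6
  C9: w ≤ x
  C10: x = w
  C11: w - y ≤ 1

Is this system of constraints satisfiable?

Constraints 2, 7, and 11 give x − y ≥ 2, y − w ≥ -1, w − x ≥ 0.
Adding all 3 inequalities: the left sides telescope to 0, and the right sides sum to 2 + (-1) + 0 = 1. So 0 ≥ 1, which is false.

Unsatisfiable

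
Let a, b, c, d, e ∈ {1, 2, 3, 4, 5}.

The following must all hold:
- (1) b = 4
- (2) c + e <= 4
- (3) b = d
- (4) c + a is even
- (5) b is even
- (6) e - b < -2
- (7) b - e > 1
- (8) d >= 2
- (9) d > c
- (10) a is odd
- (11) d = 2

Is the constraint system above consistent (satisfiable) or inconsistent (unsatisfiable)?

Constraint 1 fixes b = 4 and constraint 11 fixes d = 2, but constraint 3 requires b = d. Since 4 ≠ 2, contradiction.

Unsatisfiable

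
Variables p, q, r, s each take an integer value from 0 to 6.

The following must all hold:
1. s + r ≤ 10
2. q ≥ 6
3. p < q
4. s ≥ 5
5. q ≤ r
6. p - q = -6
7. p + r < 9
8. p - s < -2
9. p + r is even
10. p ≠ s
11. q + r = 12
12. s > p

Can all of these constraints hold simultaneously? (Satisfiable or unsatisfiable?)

From constraint 4: s ≥ 5. From constraints 2 and 5: r ≥ q ≥ 6. Hence s + r ≥ 11. But constraint 1 requires s + r ≤ 10, and 10 < 11. Contradiction.

Unsatisfiable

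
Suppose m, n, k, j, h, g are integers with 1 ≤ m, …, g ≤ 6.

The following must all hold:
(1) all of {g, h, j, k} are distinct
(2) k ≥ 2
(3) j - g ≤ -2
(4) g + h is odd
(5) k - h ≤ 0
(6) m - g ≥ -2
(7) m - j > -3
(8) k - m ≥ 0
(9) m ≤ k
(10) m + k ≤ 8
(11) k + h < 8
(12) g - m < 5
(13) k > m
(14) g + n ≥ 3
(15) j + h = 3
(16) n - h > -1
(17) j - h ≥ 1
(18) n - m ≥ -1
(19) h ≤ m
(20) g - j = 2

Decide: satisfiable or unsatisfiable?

Unsatisfiable

Constraints 3, 5, 6, 8, and 17 give g − j ≥ 2, j − h ≥ 1, h − k ≥ 0, k − m ≥ 0, m − g ≥ -2.
Adding all 5 inequalities: the left sides telescope to 0, and the right sides sum to 2 + 1 + 0 + 0 + (-2) = 1. So 0 ≥ 1, which is false.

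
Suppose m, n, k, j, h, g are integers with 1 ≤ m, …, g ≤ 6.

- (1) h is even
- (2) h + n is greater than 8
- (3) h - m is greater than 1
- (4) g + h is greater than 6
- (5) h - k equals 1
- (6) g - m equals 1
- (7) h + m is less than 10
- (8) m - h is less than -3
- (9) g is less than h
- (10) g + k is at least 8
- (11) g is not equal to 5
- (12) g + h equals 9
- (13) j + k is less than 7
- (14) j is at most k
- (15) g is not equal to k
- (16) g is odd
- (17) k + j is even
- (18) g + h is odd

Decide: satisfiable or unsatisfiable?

Satisfiable

The assignment m = 2, n = 5, k = 5, j = 1, h = 6, g = 3 works:
  constraint 2 holds since h + n = 11.
  constraint 3 holds since h - m = 4.
The rest check out directly.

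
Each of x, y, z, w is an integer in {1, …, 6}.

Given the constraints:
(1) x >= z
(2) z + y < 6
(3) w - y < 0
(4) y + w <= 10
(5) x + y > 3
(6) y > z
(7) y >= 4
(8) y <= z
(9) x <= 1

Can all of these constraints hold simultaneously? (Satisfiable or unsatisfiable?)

From constraints 7 and 8: z ≥ y and y ≥ 4, so z ≥ 4. From constraints 1 and 9: z ≤ x and x ≤ 1, so z ≤ 1. But 1 < 4, so no value of z works.

Unsatisfiable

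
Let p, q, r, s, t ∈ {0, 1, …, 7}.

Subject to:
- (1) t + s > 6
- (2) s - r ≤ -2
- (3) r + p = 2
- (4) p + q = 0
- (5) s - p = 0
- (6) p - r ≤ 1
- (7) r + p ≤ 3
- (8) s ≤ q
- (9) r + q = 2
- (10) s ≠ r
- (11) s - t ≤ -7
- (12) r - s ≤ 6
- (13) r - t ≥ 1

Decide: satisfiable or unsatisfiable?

Constraints 11, 12, and 13 give s − r ≥ -6, r − t ≥ 1, t − s ≥ 7.
Adding all 3 inequalities: the left sides telescope to 0, and the right sides sum to (-6) + 1 + 7 = 2. So 0 ≥ 2, which is false.

Unsatisfiable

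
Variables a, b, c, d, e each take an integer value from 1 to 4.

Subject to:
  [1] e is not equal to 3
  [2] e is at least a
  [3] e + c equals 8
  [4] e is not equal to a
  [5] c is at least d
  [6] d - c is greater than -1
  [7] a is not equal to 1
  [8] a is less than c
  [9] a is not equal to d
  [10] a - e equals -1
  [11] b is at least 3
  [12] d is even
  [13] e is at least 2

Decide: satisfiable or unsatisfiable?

Satisfiable

One satisfying assignment is a = 3, b = 4, c = 4, d = 4, e = 4.
For the less obvious constraints — constraint 3: e + c = 8; constraint 6: d - c = 0; constraint 10: a - e = -1 — and the others hold by inspection.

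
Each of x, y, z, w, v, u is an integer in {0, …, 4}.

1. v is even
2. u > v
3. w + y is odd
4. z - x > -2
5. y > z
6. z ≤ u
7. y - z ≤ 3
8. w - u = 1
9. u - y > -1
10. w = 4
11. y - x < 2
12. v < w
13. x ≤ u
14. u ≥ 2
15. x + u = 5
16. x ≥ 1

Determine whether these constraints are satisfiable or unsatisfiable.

Satisfiable

Try x = 2, y = 3, z = 2, w = 4, v = 2, u = 3.
Check constraint 4: z - x = 0; constraint 7: y - z = 1. The remaining constraints are straightforward to verify.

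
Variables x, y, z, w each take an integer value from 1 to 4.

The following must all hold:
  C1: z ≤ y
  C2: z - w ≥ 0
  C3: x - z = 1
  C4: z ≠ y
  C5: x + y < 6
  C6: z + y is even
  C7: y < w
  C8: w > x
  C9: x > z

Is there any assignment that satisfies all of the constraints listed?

Constraints 2, 8, and 9 give z < x, x < w, w ≤ z. Chaining: z < x < w ≤ z, which forces z < z — impossible.

Unsatisfiable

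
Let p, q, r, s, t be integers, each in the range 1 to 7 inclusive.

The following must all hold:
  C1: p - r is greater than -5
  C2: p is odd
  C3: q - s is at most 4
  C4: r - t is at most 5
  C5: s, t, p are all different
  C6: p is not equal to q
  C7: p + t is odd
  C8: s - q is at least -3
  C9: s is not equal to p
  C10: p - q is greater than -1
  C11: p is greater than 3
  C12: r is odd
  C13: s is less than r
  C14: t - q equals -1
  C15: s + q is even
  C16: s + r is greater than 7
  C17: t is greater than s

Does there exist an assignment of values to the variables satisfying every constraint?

Setting (p, q, r, s, t) = (5, 3, 7, 1, 2) satisfies everything: constraint 1: p - r = -2; constraint 3: q - s = 2, and the others follow.

Satisfiable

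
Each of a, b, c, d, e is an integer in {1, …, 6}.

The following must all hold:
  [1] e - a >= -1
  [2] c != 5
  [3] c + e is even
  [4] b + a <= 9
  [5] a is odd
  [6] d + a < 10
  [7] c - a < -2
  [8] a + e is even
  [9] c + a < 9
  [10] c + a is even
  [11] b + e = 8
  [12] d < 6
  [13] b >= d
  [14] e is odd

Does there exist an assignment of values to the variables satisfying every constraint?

Satisfiable

Setting (a, b, c, d, e) = (5, 3, 1, 3, 5) satisfies everything: constraint 1: e - a = 0; constraint 4: b + a = 8, and the others follow.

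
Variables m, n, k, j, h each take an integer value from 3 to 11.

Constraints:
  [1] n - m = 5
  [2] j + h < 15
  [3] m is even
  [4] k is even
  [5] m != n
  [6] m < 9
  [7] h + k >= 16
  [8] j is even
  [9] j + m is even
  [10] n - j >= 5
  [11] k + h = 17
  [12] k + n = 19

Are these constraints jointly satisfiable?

Satisfiable

One satisfying assignment is m = 6, n = 11, k = 8, j = 4, h = 9.
For the less obvious constraints — constraint 1: n - m = 5; constraint 2: j + h = 13 — and the others hold by inspection.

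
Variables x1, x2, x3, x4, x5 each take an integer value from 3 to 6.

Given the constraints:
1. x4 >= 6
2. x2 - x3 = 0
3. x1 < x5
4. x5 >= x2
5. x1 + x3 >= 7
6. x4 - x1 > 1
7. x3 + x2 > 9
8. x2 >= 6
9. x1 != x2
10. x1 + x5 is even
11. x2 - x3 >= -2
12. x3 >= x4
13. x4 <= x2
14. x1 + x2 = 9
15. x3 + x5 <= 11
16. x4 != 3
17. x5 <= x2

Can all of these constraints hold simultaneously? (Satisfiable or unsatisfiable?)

From constraints 1 and 12: x3 ≥ x4 ≥ 6. From constraints 4 and 8: x5 ≥ x2 ≥ 6. Hence x3 + x5 ≥ 12. But constraint 15 requires x3 + x5 ≤ 11, and 11 < 12. Contradiction.

Unsatisfiable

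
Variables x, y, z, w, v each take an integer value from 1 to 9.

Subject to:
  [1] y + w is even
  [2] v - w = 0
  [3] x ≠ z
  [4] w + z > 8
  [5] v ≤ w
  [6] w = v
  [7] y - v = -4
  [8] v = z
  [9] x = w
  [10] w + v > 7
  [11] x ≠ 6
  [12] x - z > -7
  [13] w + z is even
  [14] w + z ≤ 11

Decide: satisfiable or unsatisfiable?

From constraints 6, 8, and 9, x = w = v = z, so x = z. But constraint 3 says x ≠ z. Contradiction.

Unsatisfiable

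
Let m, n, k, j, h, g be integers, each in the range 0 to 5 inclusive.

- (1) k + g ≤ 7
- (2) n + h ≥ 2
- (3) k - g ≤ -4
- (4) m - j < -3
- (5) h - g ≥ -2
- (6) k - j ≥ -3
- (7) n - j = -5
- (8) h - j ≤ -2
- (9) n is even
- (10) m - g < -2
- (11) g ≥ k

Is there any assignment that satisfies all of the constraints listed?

Unsatisfiable

Constraints 3, 5, 6, and 8 give k − j ≥ -3, j − h ≥ 2, h − g ≥ -2, g − k ≥ 4.
Adding all 4 inequalities: the left sides telescope to 0, and the right sides sum to (-3) + 2 + (-2) + 4 = 1. So 0 ≥ 1, which is false.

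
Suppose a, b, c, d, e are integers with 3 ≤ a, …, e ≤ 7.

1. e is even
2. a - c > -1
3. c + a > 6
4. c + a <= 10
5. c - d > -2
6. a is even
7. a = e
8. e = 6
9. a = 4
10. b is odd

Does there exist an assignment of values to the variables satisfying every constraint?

Unsatisfiable

Constraint 9 fixes a = 4 and constraint 8 fixes e = 6, but constraint 7 requires a = e. Since 4 ≠ 6, contradiction.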